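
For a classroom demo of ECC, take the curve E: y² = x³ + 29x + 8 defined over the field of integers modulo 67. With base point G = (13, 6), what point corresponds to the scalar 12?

(60, 47)

Double-and-add on 12 = (1100)₂. Start with G = (13, 6) for the leading 1-bit.
double: tangent at (13, 6): λ = (3·13² + 29)/(2·6) ≡ 0/12. 12⁻¹ ≡ 28 (mod 67) since 12·28 = 336 ≡ 1, so λ ≡ 0·28 ≡ 0.
  x = λ² - 13 - 13 = 0 - 26 ≡ 41; y = λ·(13 - 41) - 6 ≡ 61. → (41, 61)
add G: (41, 61) + (13, 6). λ = (6 - 61)/(13 - 41) ≡ 12/39 mod 67. 39⁻¹ ≡ 55 (mod 67), so λ ≡ 57.
  x = λ² - 41 - 13 = 3249 - 54 ≡ 46; y = λ·(41 - 46) - 61 ≡ 56. → (46, 56)
double: tangent at (46, 56): λ = (3·46² + 29)/(2·56) ≡ 12/45. 45⁻¹ ≡ 3 (mod 67), so λ ≡ 12·3 ≡ 36.
  x = λ² - 46 - 46 = 1296 - 92 ≡ 65; y = λ·(46 - 65) - 56 ≡ 64. → (65, 64)
double: tangent at (65, 64): λ = (3·65² + 29)/(2·64) ≡ 41/61. 61⁻¹ ≡ 11 (mod 67) since 61·11 = 671 ≡ 1, so λ ≡ 41·11 ≡ 49.
  x = λ² - 65 - 65 = 2401 - 130 ≡ 60; y = λ·(65 - 60) - 64 ≡ 47. → (60, 47)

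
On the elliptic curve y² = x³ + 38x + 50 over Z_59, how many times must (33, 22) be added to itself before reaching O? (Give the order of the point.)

2P: tangent at (33, 22): λ = (3·33² + 38)/(2·22) ≡ 1/44. 44⁻¹ ≡ 55 (mod 59), so λ ≡ 1·55 ≡ 55.
  x = λ² - 33 - 33 = 3025 - 66 ≡ 9; y = λ·(33 - 9) - 22 ≡ 0. → (9, 0)
3P: (9, 0) + (33, 22). λ = (22 - 0)/(33 - 9) ≡ 22/24 mod 59. 24⁻¹ ≡ 32 (mod 59), so λ ≡ 55.
  x = λ² - 9 - 33 = 3025 - 42 ≡ 33; y = λ·(9 - 33) - 0 ≡ 37. → (33, 37)
4P: (33, 37) + (33, 22): same x and y₁ ≡ -y₂, so the sum is O.
4P = O, so the order is 4.

4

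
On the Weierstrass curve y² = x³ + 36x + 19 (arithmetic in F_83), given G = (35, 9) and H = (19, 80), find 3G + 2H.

First 3G:
Repeated addition: build up to 3G.
2G: tangent at (35, 9): λ = (3·35² + 36)/(2·9) ≡ 59/18. 18⁻¹ ≡ 60 (mod 83), so λ ≡ 59·60 ≡ 54.
  x = λ² - 35 - 35 = 2916 - 70 ≡ 24; y = λ·(35 - 24) - 9 ≡ 4. → (24, 4)
3G: (24, 4) + (35, 9). λ = (9 - 4)/(35 - 24) ≡ 5/11 mod 83. 11⁻¹ ≡ 68 (mod 83) since 11·68 = 748 ≡ 1, so λ ≡ 8.
  x = λ² - 24 - 35 = 64 - 59 ≡ 5; y = λ·(24 - 5) - 4 ≡ 65. → (5, 65)
3G = (5, 65).
Next 2H:
Repeated addition: build up to 2H.
2H: tangent at (19, 80): λ = (3·19² + 36)/(2·80) ≡ 40/77. 77⁻¹ ≡ 69 (mod 83), so λ ≡ 40·69 ≡ 21.
  x = λ² - 19 - 19 = 441 - 38 ≡ 71; y = λ·(19 - 71) - 80 ≡ 73. → (71, 73)
2H = (71, 73).
Finally 3G + 2H:
(5, 65) + (71, 73). λ = (73 - 65)/(71 - 5) ≡ 8/66 mod 83. 66⁻¹ ≡ 39 (mod 83) since 66·39 = 2574 ≡ 1, so λ ≡ 63.
  x = λ² - 5 - 71 = 3969 - 76 ≡ 75; y = λ·(5 - 75) - 65 ≡ 7. → (75, 7)

(75, 7)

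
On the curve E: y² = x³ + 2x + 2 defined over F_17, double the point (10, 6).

(16, 13)

tangent at (10, 6): λ = (3·10² + 2)/(2·6) ≡ 13/12. 12⁻¹ ≡ 10 (mod 17), so λ ≡ 13·10 ≡ 11.
  x = λ² - 10 - 10 = 121 - 20 ≡ 16; y = λ·(10 - 16) - 6 ≡ 13. → (16, 13)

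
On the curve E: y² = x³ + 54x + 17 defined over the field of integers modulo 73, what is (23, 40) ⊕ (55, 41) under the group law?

(32, 35)

(23, 40) + (55, 41). λ = (41 - 40)/(55 - 23) ≡ 1/32 mod 73. 32⁻¹ ≡ 16 (mod 73) since 32·16 = 512 ≡ 1, so λ ≡ 16.
  x = λ² - 23 - 55 = 256 - 78 ≡ 32; y = λ·(23 - 32) - 40 ≡ 35. → (32, 35)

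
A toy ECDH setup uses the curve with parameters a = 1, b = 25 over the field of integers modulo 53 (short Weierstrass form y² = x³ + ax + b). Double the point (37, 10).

(48, 52)

tangent at (37, 10): λ = (3·37² + 1)/(2·10) ≡ 27/20. 20⁻¹ ≡ 8 (mod 53), so λ ≡ 27·8 ≡ 4.
  x = λ² - 37 - 37 = 16 - 74 ≡ 48; y = λ·(37 - 48) - 10 ≡ 52. → (48, 52)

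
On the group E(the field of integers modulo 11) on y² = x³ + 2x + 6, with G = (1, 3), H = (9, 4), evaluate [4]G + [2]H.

First 4G:
Double-and-add on 4 = (100)₂. Start with G = (1, 3) for the leading 1-bit.
double: tangent at (1, 3): λ = (3·1² + 2)/(2·3) ≡ 5/6. 6⁻¹ ≡ 2 (mod 11) since 6·2 = 12 ≡ 1, so λ ≡ 5·2 ≡ 10.
  x = λ² - 1 - 1 = 100 - 2 ≡ 10; y = λ·(1 - 10) - 3 ≡ 6. → (10, 6)
double: tangent at (10, 6): λ = (3·10² + 2)/(2·6) ≡ 5/1. 1⁻¹ ≡ 1 (mod 11) since 1·1 = 1 ≡ 1, so λ ≡ 5·1 ≡ 5.
  x = λ² - 10 - 10 = 25 - 20 ≡ 5; y = λ·(10 - 5) - 6 ≡ 8. → (5, 8)
4G = (5, 8).
Next 2H:
Repeated addition: build up to 2H.
2H: tangent at (9, 4): λ = (3·9² + 2)/(2·4) ≡ 3/8. 8⁻¹ ≡ 7 (mod 11) since 8·7 = 56 ≡ 1, so λ ≡ 3·7 ≡ 10.
  x = λ² - 9 - 9 = 100 - 18 ≡ 5; y = λ·(9 - 5) - 4 ≡ 3. → (5, 3)
2H = (5, 3).
Finally 4G + 2H:
(5, 8) + (5, 3): same x and y₁ ≡ -y₂, so the sum is 𝒪.

O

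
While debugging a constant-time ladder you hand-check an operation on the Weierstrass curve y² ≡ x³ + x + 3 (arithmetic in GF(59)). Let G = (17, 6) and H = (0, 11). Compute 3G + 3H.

First 3G:
Repeated addition: build up to 3G.
2G: tangent at (17, 6): λ = (3·17² + 1)/(2·6) ≡ 42/12. 12⁻¹ ≡ 5 (mod 59), so λ ≡ 42·5 ≡ 33.
  x = λ² - 17 - 17 = 1089 - 34 ≡ 52; y = λ·(17 - 52) - 6 ≡ 19. → (52, 19)
3G: (52, 19) + (17, 6). λ = (6 - 19)/(17 - 52) ≡ 46/24 mod 59. 24⁻¹ ≡ 32 (mod 59) since 24·32 = 768 ≡ 1, so λ ≡ 56.
  x = λ² - 52 - 17 = 3136 - 69 ≡ 58; y = λ·(52 - 58) - 19 ≡ 58. → (58, 58)
3G = (58, 58).
Next 3H:
Repeated addition: build up to 3H.
2H: tangent at (0, 11): λ = (3·0² + 1)/(2·11) ≡ 1/22. 22⁻¹ ≡ 51 (mod 59), so λ ≡ 1·51 ≡ 51.
  x = λ² - 0 - 0 = 2601 - 0 ≡ 5; y = λ·(0 - 5) - 11 ≡ 29. → (5, 29)
3H: (5, 29) + (0, 11). λ = (11 - 29)/(0 - 5) ≡ 41/54 mod 59. 54⁻¹ ≡ 47 (mod 59), so λ ≡ 39.
  x = λ² - 5 - 0 = 1521 - 5 ≡ 41; y = λ·(5 - 41) - 29 ≡ 42. → (41, 42)
3H = (41, 42).
Finally 3G + 3H:
(58, 58) + (41, 42). λ = (42 - 58)/(41 - 58) ≡ 43/42 mod 59. 42⁻¹ ≡ 52 (mod 59) since 42·52 = 2184 ≡ 1, so λ ≡ 53.
  x = λ² - 58 - 41 = 2809 - 99 ≡ 55; y = λ·(58 - 55) - 58 ≡ 42. → (55, 42)

(55, 42)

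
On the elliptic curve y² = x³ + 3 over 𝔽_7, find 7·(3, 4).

(4, 5)

Write G = (3, 4).
Double-and-add on 7 = (111)₂. Start with G = (3, 4) for the leading 1-bit.
double: tangent at (3, 4): λ = (3·3² + 0)/(2·4) ≡ 6/1. 1⁻¹ ≡ 1 (mod 7), so λ ≡ 6·1 ≡ 6.
  x = λ² - 3 - 3 = 36 - 6 ≡ 2; y = λ·(3 - 2) - 4 ≡ 2. → (2, 2)
add G: (2, 2) + (3, 4). λ = (4 - 2)/(3 - 2) ≡ 2/1 mod 7. 1⁻¹ ≡ 1 (mod 7), so λ ≡ 2.
  x = λ² - 2 - 3 = 4 - 5 ≡ 6; y = λ·(2 - 6) - 2 ≡ 4. → (6, 4)
double: tangent at (6, 4): λ = (3·6² + 0)/(2·4) ≡ 3/1. 1⁻¹ ≡ 1 (mod 7), so λ ≡ 3·1 ≡ 3.
  x = λ² - 6 - 6 = 9 - 12 ≡ 4; y = λ·(6 - 4) - 4 ≡ 2. → (4, 2)
add G: (4, 2) + (3, 4). λ = (4 - 2)/(3 - 4) ≡ 2/6 mod 7. 6⁻¹ ≡ 6 (mod 7) since 6·6 = 36 ≡ 1, so λ ≡ 5.
  x = λ² - 4 - 3 = 25 - 7 ≡ 4; y = λ·(4 - 4) - 2 ≡ 5. → (4, 5)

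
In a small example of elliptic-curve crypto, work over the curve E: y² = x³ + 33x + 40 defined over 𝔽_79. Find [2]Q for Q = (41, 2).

tangent at (41, 2): λ = (3·41² + 33)/(2·2) ≡ 20/4. 4⁻¹ ≡ 20 (mod 79), so λ ≡ 20·20 ≡ 5.
  x = λ² - 41 - 41 = 25 - 82 ≡ 22; y = λ·(41 - 22) - 2 ≡ 14. → (22, 14)

(22, 14)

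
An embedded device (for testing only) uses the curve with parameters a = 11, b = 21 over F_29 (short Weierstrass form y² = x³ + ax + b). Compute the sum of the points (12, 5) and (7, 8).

(15, 20)

(12, 5) + (7, 8). λ = (8 - 5)/(7 - 12) ≡ 3/24 mod 29. 24⁻¹ ≡ 23 (mod 29), so λ ≡ 11.
  x = λ² - 12 - 7 = 121 - 19 ≡ 15; y = λ·(12 - 15) - 5 ≡ 20. → (15, 20)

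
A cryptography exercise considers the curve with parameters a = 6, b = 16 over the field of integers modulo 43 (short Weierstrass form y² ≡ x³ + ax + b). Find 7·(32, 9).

Write Q = (32, 9).
Double-and-add on 7 = (111)₂. Start with Q = (32, 9) for the leading 1-bit.
double: tangent at (32, 9): λ = (3·32² + 6)/(2·9) ≡ 25/18. 18⁻¹ ≡ 12 (mod 43) since 18·12 = 216 ≡ 1, so λ ≡ 25·12 ≡ 42.
  x = λ² - 32 - 32 = 1764 - 64 ≡ 23; y = λ·(32 - 23) - 9 ≡ 25. → (23, 25)
add Q: (23, 25) + (32, 9). λ = (9 - 25)/(32 - 23) ≡ 27/9 mod 43. 9⁻¹ ≡ 24 (mod 43), so λ ≡ 3.
  x = λ² - 23 - 32 = 9 - 55 ≡ 40; y = λ·(23 - 40) - 25 ≡ 10. → (40, 10)
double: tangent at (40, 10): λ = (3·40² + 6)/(2·10) ≡ 33/20. 20⁻¹ ≡ 28 (mod 43), so λ ≡ 33·28 ≡ 21.
  x = λ² - 40 - 40 = 441 - 80 ≡ 17; y = λ·(40 - 17) - 10 ≡ 0. → (17, 0)
add Q: (17, 0) + (32, 9). λ = (9 - 0)/(32 - 17) ≡ 9/15 mod 43. 15⁻¹ ≡ 23 (mod 43) since 15·23 = 345 ≡ 1, so λ ≡ 35.
  x = λ² - 17 - 32 = 1225 - 49 ≡ 15; y = λ·(17 - 15) - 0 ≡ 27. → (15, 27)

(15, 27)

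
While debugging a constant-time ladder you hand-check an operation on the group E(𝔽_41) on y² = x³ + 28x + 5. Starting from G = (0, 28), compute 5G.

Repeated addition: build up to 5G.
2G: tangent at (0, 28): λ = (3·0² + 28)/(2·28) ≡ 28/15. 15⁻¹ ≡ 11 (mod 41), so λ ≡ 28·11 ≡ 21.
  x = λ² - 0 - 0 = 441 - 0 ≡ 31; y = λ·(0 - 31) - 28 ≡ 18. → (31, 18)
3G: (31, 18) + (0, 28). λ = (28 - 18)/(0 - 31) ≡ 10/10 mod 41. 10⁻¹ ≡ 37 (mod 41) since 10·37 = 370 ≡ 1, so λ ≡ 1.
  x = λ² - 31 - 0 = 1 - 31 ≡ 11; y = λ·(31 - 11) - 18 ≡ 2. → (11, 2)
4G: (11, 2) + (0, 28). λ = (28 - 2)/(0 - 11) ≡ 26/30 mod 41. 30⁻¹ ≡ 26 (mod 41), so λ ≡ 20.
  x = λ² - 11 - 0 = 400 - 11 ≡ 20; y = λ·(11 - 20) - 2 ≡ 23. → (20, 23)
5G: (20, 23) + (0, 28). λ = (28 - 23)/(0 - 20) ≡ 5/21 mod 41. 21⁻¹ ≡ 2 (mod 41), so λ ≡ 10.
  x = λ² - 20 - 0 = 100 - 20 ≡ 39; y = λ·(20 - 39) - 23 ≡ 33. → (39, 33)

(39, 33)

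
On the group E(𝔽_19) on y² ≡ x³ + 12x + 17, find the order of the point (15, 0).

2

2P: (15, 0) + (15, 0): same x and y₁ ≡ -y₂, so the sum is the point at infinity.
2P = the point at infinity, so the order is 2.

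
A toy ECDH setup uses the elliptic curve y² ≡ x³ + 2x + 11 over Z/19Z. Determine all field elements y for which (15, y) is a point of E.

x³ + 2x + 11 = 3416 ≡ 15 (mod 19).
15 is a non-residue mod 19; no y exists.

none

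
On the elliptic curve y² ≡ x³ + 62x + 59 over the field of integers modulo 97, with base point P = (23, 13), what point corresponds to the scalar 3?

(59, 62)

Repeated addition: build up to 3P.
2P: tangent at (23, 13): λ = (3·23² + 62)/(2·13) ≡ 0/26. 26⁻¹ ≡ 56 (mod 97), so λ ≡ 0·56 ≡ 0.
  x = λ² - 23 - 23 = 0 - 46 ≡ 51; y = λ·(23 - 51) - 13 ≡ 84. → (51, 84)
3P: (51, 84) + (23, 13). λ = (13 - 84)/(23 - 51) ≡ 26/69 mod 97. 69⁻¹ ≡ 45 (mod 97), so λ ≡ 6.
  x = λ² - 51 - 23 = 36 - 74 ≡ 59; y = λ·(51 - 59) - 84 ≡ 62. → (59, 62)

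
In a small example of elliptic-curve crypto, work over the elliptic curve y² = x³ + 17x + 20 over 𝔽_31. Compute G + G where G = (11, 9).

tangent at (11, 9): λ = (3·11² + 17)/(2·9) ≡ 8/18. 18⁻¹ ≡ 19 (mod 31), so λ ≡ 8·19 ≡ 28.
  x = λ² - 11 - 11 = 784 - 22 ≡ 18; y = λ·(11 - 18) - 9 ≡ 12. → (18, 12)

(18, 12)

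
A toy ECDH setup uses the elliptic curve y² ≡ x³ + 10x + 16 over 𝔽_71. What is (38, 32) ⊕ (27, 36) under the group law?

(38, 32) + (27, 36). λ = (36 - 32)/(27 - 38) ≡ 4/60 mod 71. 60⁻¹ ≡ 58 (mod 71), so λ ≡ 19.
  x = λ² - 38 - 27 = 361 - 65 ≡ 12; y = λ·(38 - 12) - 32 ≡ 36. → (12, 36)

(12, 36)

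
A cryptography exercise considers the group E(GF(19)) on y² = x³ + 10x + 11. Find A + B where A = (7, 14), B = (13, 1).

(7, 14) + (13, 1). λ = (1 - 14)/(13 - 7) ≡ 6/6 mod 19. 6⁻¹ ≡ 16 (mod 19), so λ ≡ 1.
  x = λ² - 7 - 13 = 1 - 20 ≡ 0; y = λ·(7 - 0) - 14 ≡ 12. → (0, 12)

(0, 12)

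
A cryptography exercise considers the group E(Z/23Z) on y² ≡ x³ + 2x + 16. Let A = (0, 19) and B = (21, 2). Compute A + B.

(0, 19) + (21, 2). λ = (2 - 19)/(21 - 0) ≡ 6/21 mod 23. 21⁻¹ ≡ 11 (mod 23), so λ ≡ 20.
  x = λ² - 0 - 21 = 400 - 21 ≡ 11; y = λ·(0 - 11) - 19 ≡ 14. → (11, 14)

(11, 14)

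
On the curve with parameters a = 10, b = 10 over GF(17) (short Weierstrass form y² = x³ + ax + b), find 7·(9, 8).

Write G = (9, 8).
Double-and-add on 7 = (111)₂. Start with G = (9, 8) for the leading 1-bit.
double: tangent at (9, 8): λ = (3·9² + 10)/(2·8) ≡ 15/16. 16⁻¹ ≡ 16 (mod 17) since 16·16 = 256 ≡ 1, so λ ≡ 15·16 ≡ 2.
  x = λ² - 9 - 9 = 4 - 18 ≡ 3; y = λ·(9 - 3) - 8 ≡ 4. → (3, 4)
add G: (3, 4) + (9, 8). λ = (8 - 4)/(9 - 3) ≡ 4/6 mod 17. 6⁻¹ ≡ 3 (mod 17), so λ ≡ 12.
  x = λ² - 3 - 9 = 144 - 12 ≡ 13; y = λ·(3 - 13) - 4 ≡ 12. → (13, 12)
double: tangent at (13, 12): λ = (3·13² + 10)/(2·12) ≡ 7/7. 7⁻¹ ≡ 5 (mod 17), so λ ≡ 7·5 ≡ 1.
  x = λ² - 13 - 13 = 1 - 26 ≡ 9; y = λ·(13 - 9) - 12 ≡ 9. → (9, 9)
add G: (9, 9) + (9, 8): same x and y₁ ≡ -y₂, so the sum is O.

O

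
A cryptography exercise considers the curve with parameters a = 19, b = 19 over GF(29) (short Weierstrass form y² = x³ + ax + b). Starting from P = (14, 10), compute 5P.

(28, 12)

Repeated addition: build up to 5P.
2P: tangent at (14, 10): λ = (3·14² + 19)/(2·10) ≡ 27/20. 20⁻¹ ≡ 16 (mod 29), so λ ≡ 27·16 ≡ 26.
  x = λ² - 14 - 14 = 676 - 28 ≡ 10; y = λ·(14 - 10) - 10 ≡ 7. → (10, 7)
3P: (10, 7) + (14, 10). λ = (10 - 7)/(14 - 10) ≡ 3/4 mod 29. 4⁻¹ ≡ 22 (mod 29) since 4·22 = 88 ≡ 1, so λ ≡ 8.
  x = λ² - 10 - 14 = 64 - 24 ≡ 11; y = λ·(10 - 11) - 7 ≡ 14. → (11, 14)
4P: (11, 14) + (14, 10). λ = (10 - 14)/(14 - 11) ≡ 25/3 mod 29. 3⁻¹ ≡ 10 (mod 29), so λ ≡ 18.
  x = λ² - 11 - 14 = 324 - 25 ≡ 9; y = λ·(11 - 9) - 14 ≡ 22. → (9, 22)
5P: (9, 22) + (14, 10). λ = (10 - 22)/(14 - 9) ≡ 17/5 mod 29. 5⁻¹ ≡ 6 (mod 29), so λ ≡ 15.
  x = λ² - 9 - 14 = 225 - 23 ≡ 28; y = λ·(9 - 28) - 22 ≡ 12. → (28, 12)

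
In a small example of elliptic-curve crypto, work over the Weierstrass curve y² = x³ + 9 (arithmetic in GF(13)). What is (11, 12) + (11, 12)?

tangent at (11, 12): λ = (3·11² + 0)/(2·12) ≡ 12/11. 11⁻¹ ≡ 6 (mod 13) since 11·6 = 66 ≡ 1, so λ ≡ 12·6 ≡ 7.
  x = λ² - 11 - 11 = 49 - 22 ≡ 1; y = λ·(11 - 1) - 12 ≡ 6. → (1, 6)

(1, 6)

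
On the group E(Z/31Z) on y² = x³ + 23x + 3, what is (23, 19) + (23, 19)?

tangent at (23, 19): λ = (3·23² + 23)/(2·19) ≡ 29/7. 7⁻¹ ≡ 9 (mod 31), so λ ≡ 29·9 ≡ 13.
  x = λ² - 23 - 23 = 169 - 46 ≡ 30; y = λ·(23 - 30) - 19 ≡ 14. → (30, 14)

(30, 14)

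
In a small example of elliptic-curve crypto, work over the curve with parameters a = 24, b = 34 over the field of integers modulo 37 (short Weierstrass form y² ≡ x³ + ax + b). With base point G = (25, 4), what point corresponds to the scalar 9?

Double-and-add on 9 = (1001)₂. Start with G = (25, 4) for the leading 1-bit.
double: tangent at (25, 4): λ = (3·25² + 24)/(2·4) ≡ 12/8. 8⁻¹ ≡ 14 (mod 37), so λ ≡ 12·14 ≡ 20.
  x = λ² - 25 - 25 = 400 - 50 ≡ 17; y = λ·(25 - 17) - 4 ≡ 8. → (17, 8)
double: tangent at (17, 8): λ = (3·17² + 24)/(2·8) ≡ 3/16. 16⁻¹ ≡ 7 (mod 37), so λ ≡ 3·7 ≡ 21.
  x = λ² - 17 - 17 = 441 - 34 ≡ 0; y = λ·(17 - 0) - 8 ≡ 16. → (0, 16)
double: tangent at (0, 16): λ = (3·0² + 24)/(2·16) ≡ 24/32. 32⁻¹ ≡ 22 (mod 37), so λ ≡ 24·22 ≡ 10.
  x = λ² - 0 - 0 = 100 - 0 ≡ 26; y = λ·(0 - 26) - 16 ≡ 20. → (26, 20)
add G: (26, 20) + (25, 4). λ = (4 - 20)/(25 - 26) ≡ 21/36 mod 37. 36⁻¹ ≡ 36 (mod 37) since 36·36 = 1296 ≡ 1, so λ ≡ 16.
  x = λ² - 26 - 25 = 256 - 51 ≡ 20; y = λ·(26 - 20) - 20 ≡ 2. → (20, 2)

(20, 2)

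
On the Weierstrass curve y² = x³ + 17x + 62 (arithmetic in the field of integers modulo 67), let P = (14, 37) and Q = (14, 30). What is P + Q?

The two points share x = 14 and their y-coordinates satisfy 37 + 30 ≡ 0 (mod 67), so they are inverses. Their sum is O.

O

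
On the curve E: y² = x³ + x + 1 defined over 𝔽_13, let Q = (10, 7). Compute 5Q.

Repeated addition: build up to 5Q.
2Q: tangent at (10, 7): λ = (3·10² + 1)/(2·7) ≡ 2/1. 1⁻¹ ≡ 1 (mod 13), so λ ≡ 2·1 ≡ 2.
  x = λ² - 10 - 10 = 4 - 20 ≡ 10; y = λ·(10 - 10) - 7 ≡ 6. → (10, 6)
3Q: (10, 6) + (10, 7): same x and y₁ ≡ -y₂, so the sum is ∞.
4Q: ∞ + (10, 7) = (10, 7) (identity).
5Q: tangent at (10, 7): λ = (3·10² + 1)/(2·7) ≡ 2/1. 1⁻¹ ≡ 1 (mod 13) since 1·1 = 1 ≡ 1, so λ ≡ 2·1 ≡ 2.
  x = λ² - 10 - 10 = 4 - 20 ≡ 10; y = λ·(10 - 10) - 7 ≡ 6. → (10, 6)

(10, 6)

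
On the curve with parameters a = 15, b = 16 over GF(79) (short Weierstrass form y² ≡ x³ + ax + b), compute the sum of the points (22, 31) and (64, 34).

(45, 52)

(22, 31) + (64, 34). λ = (34 - 31)/(64 - 22) ≡ 3/42 mod 79. 42⁻¹ ≡ 32 (mod 79) since 42·32 = 1344 ≡ 1, so λ ≡ 17.
  x = λ² - 22 - 64 = 289 - 86 ≡ 45; y = λ·(22 - 45) - 31 ≡ 52. → (45, 52)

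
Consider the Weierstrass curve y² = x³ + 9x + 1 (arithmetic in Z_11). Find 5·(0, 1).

(0, 1)

Write G = (0, 1).
Repeated addition: build up to 5G.
2G: tangent at (0, 1): λ = (3·0² + 9)/(2·1) ≡ 9/2. 2⁻¹ ≡ 6 (mod 11), so λ ≡ 9·6 ≡ 10.
  x = λ² - 0 - 0 = 100 - 0 ≡ 1; y = λ·(0 - 1) - 1 ≡ 0. → (1, 0)
3G: (1, 0) + (0, 1). λ = (1 - 0)/(0 - 1) ≡ 1/10 mod 11. 10⁻¹ ≡ 10 (mod 11), so λ ≡ 10.
  x = λ² - 1 - 0 = 100 - 1 ≡ 0; y = λ·(1 - 0) - 0 ≡ 10. → (0, 10)
4G: (0, 10) + (0, 1): same x and y₁ ≡ -y₂, so the sum is ∞.
5G: ∞ + (0, 1) = (0, 1) (identity).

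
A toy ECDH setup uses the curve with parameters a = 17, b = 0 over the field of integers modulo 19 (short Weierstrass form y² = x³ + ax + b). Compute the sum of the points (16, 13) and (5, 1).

(5, 18)

(16, 13) + (5, 1). λ = (1 - 13)/(5 - 16) ≡ 7/8 mod 19. 8⁻¹ ≡ 12 (mod 19) since 8·12 = 96 ≡ 1, so λ ≡ 8.
  x = λ² - 16 - 5 = 64 - 21 ≡ 5; y = λ·(16 - 5) - 13 ≡ 18. → (5, 18)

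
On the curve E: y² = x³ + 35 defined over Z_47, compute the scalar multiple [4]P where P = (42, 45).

(40, 31)

Repeated addition: build up to 4P.
2P: tangent at (42, 45): λ = (3·42² + 0)/(2·45) ≡ 28/43. 43⁻¹ ≡ 35 (mod 47) since 43·35 = 1505 ≡ 1, so λ ≡ 28·35 ≡ 40.
  x = λ² - 42 - 42 = 1600 - 84 ≡ 12; y = λ·(42 - 12) - 45 ≡ 27. → (12, 27)
3P: (12, 27) + (42, 45). λ = (45 - 27)/(42 - 12) ≡ 18/30 mod 47. 30⁻¹ ≡ 11 (mod 47), so λ ≡ 10.
  x = λ² - 12 - 42 = 100 - 54 ≡ 46; y = λ·(12 - 46) - 27 ≡ 9. → (46, 9)
4P: (46, 9) + (42, 45). λ = (45 - 9)/(42 - 46) ≡ 36/43 mod 47. 43⁻¹ ≡ 35 (mod 47), so λ ≡ 38.
  x = λ² - 46 - 42 = 1444 - 88 ≡ 40; y = λ·(46 - 40) - 9 ≡ 31. → (40, 31)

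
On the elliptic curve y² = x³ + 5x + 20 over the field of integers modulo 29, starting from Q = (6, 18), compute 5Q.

(23, 8)

Repeated addition: build up to 5Q.
2Q: tangent at (6, 18): λ = (3·6² + 5)/(2·18) ≡ 26/7. 7⁻¹ ≡ 25 (mod 29) since 7·25 = 175 ≡ 1, so λ ≡ 26·25 ≡ 12.
  x = λ² - 6 - 6 = 144 - 12 ≡ 16; y = λ·(6 - 16) - 18 ≡ 7. → (16, 7)
3Q: (16, 7) + (6, 18). λ = (18 - 7)/(6 - 16) ≡ 11/19 mod 29. 19⁻¹ ≡ 26 (mod 29), so λ ≡ 25.
  x = λ² - 16 - 6 = 625 - 22 ≡ 23; y = λ·(16 - 23) - 7 ≡ 21. → (23, 21)
4Q: (23, 21) + (6, 18). λ = (18 - 21)/(6 - 23) ≡ 26/12 mod 29. 12⁻¹ ≡ 17 (mod 29), so λ ≡ 7.
  x = λ² - 23 - 6 = 49 - 29 ≡ 20; y = λ·(23 - 20) - 21 ≡ 0. → (20, 0)
5Q: (20, 0) + (6, 18). λ = (18 - 0)/(6 - 20) ≡ 18/15 mod 29. 15⁻¹ ≡ 2 (mod 29) since 15·2 = 30 ≡ 1, so λ ≡ 7.
  x = λ² - 20 - 6 = 49 - 26 ≡ 23; y = λ·(20 - 23) - 0 ≡ 8. → (23, 8)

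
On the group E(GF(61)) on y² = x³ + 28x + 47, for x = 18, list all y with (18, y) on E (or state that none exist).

10, 51

x³ + 28x + 47 = 6383 ≡ 39 (mod 61).
Square roots of 39 mod 61: 10 and 51 (since 10² = 100 ≡ 39).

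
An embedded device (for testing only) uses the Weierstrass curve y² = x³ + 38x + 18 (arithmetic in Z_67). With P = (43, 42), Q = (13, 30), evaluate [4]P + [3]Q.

(9, 34)

First 4P:
Repeated addition: build up to 4P.
2P: tangent at (43, 42): λ = (3·43² + 38)/(2·42) ≡ 24/17. 17⁻¹ ≡ 4 (mod 67) since 17·4 = 68 ≡ 1, so λ ≡ 24·4 ≡ 29.
  x = λ² - 43 - 43 = 841 - 86 ≡ 18; y = λ·(43 - 18) - 42 ≡ 13. → (18, 13)
3P: (18, 13) + (43, 42). λ = (42 - 13)/(43 - 18) ≡ 29/25 mod 67. 25⁻¹ ≡ 59 (mod 67), so λ ≡ 36.
  x = λ² - 18 - 43 = 1296 - 61 ≡ 29; y = λ·(18 - 29) - 13 ≡ 60. → (29, 60)
4P: (29, 60) + (43, 42). λ = (42 - 60)/(43 - 29) ≡ 49/14 mod 67. 14⁻¹ ≡ 24 (mod 67), so λ ≡ 37.
  x = λ² - 29 - 43 = 1369 - 72 ≡ 24; y = λ·(29 - 24) - 60 ≡ 58. → (24, 58)
4P = (24, 58).
Next 3Q:
Repeated addition: build up to 3Q.
2Q: tangent at (13, 30): λ = (3·13² + 38)/(2·30) ≡ 9/60. 60⁻¹ ≡ 19 (mod 67), so λ ≡ 9·19 ≡ 37.
  x = λ² - 13 - 13 = 1369 - 26 ≡ 3; y = λ·(13 - 3) - 30 ≡ 5. → (3, 5)
3Q: (3, 5) + (13, 30). λ = (30 - 5)/(13 - 3) ≡ 25/10 mod 67. 10⁻¹ ≡ 47 (mod 67), so λ ≡ 36.
  x = λ² - 3 - 13 = 1296 - 16 ≡ 7; y = λ·(3 - 7) - 5 ≡ 52. → (7, 52)
3Q = (7, 52).
Finally 4P + 3Q:
(24, 58) + (7, 52). λ = (52 - 58)/(7 - 24) ≡ 61/50 mod 67. 50⁻¹ ≡ 63 (mod 67), so λ ≡ 24.
  x = λ² - 24 - 7 = 576 - 31 ≡ 9; y = λ·(24 - 9) - 58 ≡ 34. → (9, 34)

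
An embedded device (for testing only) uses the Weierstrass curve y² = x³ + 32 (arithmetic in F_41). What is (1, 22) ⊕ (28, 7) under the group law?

(28, 34)

(1, 22) + (28, 7). λ = (7 - 22)/(28 - 1) ≡ 26/27 mod 41. 27⁻¹ ≡ 38 (mod 41) since 27·38 = 1026 ≡ 1, so λ ≡ 4.
  x = λ² - 1 - 28 = 16 - 29 ≡ 28; y = λ·(1 - 28) - 22 ≡ 34. → (28, 34)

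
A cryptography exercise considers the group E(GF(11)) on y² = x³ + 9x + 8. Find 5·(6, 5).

(9, 9)

Write Q = (6, 5).
Double-and-add on 5 = (101)₂. Start with Q = (6, 5) for the leading 1-bit.
double: tangent at (6, 5): λ = (3·6² + 9)/(2·5) ≡ 7/10. 10⁻¹ ≡ 10 (mod 11), so λ ≡ 7·10 ≡ 4.
  x = λ² - 6 - 6 = 16 - 12 ≡ 4; y = λ·(6 - 4) - 5 ≡ 3. → (4, 3)
double: tangent at (4, 3): λ = (3·4² + 9)/(2·3) ≡ 2/6. 6⁻¹ ≡ 2 (mod 11), so λ ≡ 2·2 ≡ 4.
  x = λ² - 4 - 4 = 16 - 8 ≡ 8; y = λ·(4 - 8) - 3 ≡ 3. → (8, 3)
add Q: (8, 3) + (6, 5). λ = (5 - 3)/(6 - 8) ≡ 2/9 mod 11. 9⁻¹ ≡ 5 (mod 11) since 9·5 = 45 ≡ 1, so λ ≡ 10.
  x = λ² - 8 - 6 = 100 - 14 ≡ 9; y = λ·(8 - 9) - 3 ≡ 9. → (9, 9)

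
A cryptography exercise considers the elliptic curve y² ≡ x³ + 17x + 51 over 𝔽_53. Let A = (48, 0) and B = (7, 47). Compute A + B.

(48, 0) + (7, 47). λ = (47 - 0)/(7 - 48) ≡ 47/12 mod 53. 12⁻¹ ≡ 31 (mod 53), so λ ≡ 26.
  x = λ² - 48 - 7 = 676 - 55 ≡ 38; y = λ·(48 - 38) - 0 ≡ 48. → (38, 48)

(38, 48)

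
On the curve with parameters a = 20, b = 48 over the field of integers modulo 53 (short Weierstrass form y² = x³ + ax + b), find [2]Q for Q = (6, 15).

(34, 21)

tangent at (6, 15): λ = (3·6² + 20)/(2·15) ≡ 22/30. 30⁻¹ ≡ 23 (mod 53), so λ ≡ 22·23 ≡ 29.
  x = λ² - 6 - 6 = 841 - 12 ≡ 34; y = λ·(6 - 34) - 15 ≡ 21. → (34, 21)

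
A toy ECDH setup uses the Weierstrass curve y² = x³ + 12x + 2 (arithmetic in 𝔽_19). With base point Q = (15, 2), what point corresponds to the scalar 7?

Repeated addition: build up to 7Q.
2Q: tangent at (15, 2): λ = (3·15² + 12)/(2·2) ≡ 3/4. 4⁻¹ ≡ 5 (mod 19) since 4·5 = 20 ≡ 1, so λ ≡ 3·5 ≡ 15.
  x = λ² - 15 - 15 = 225 - 30 ≡ 5; y = λ·(15 - 5) - 2 ≡ 15. → (5, 15)
3Q: (5, 15) + (15, 2). λ = (2 - 15)/(15 - 5) ≡ 6/10 mod 19. 10⁻¹ ≡ 2 (mod 19), so λ ≡ 12.
  x = λ² - 5 - 15 = 144 - 20 ≡ 10; y = λ·(5 - 10) - 15 ≡ 1. → (10, 1)
4Q: (10, 1) + (15, 2). λ = (2 - 1)/(15 - 10) ≡ 1/5 mod 19. 5⁻¹ ≡ 4 (mod 19) since 5·4 = 20 ≡ 1, so λ ≡ 4.
  x = λ² - 10 - 15 = 16 - 25 ≡ 10; y = λ·(10 - 10) - 1 ≡ 18. → (10, 18)
5Q: (10, 18) + (15, 2). λ = (2 - 18)/(15 - 10) ≡ 3/5 mod 19. 5⁻¹ ≡ 4 (mod 19), so λ ≡ 12.
  x = λ² - 10 - 15 = 144 - 25 ≡ 5; y = λ·(10 - 5) - 18 ≡ 4. → (5, 4)
6Q: (5, 4) + (15, 2). λ = (2 - 4)/(15 - 5) ≡ 17/10 mod 19. 10⁻¹ ≡ 2 (mod 19), so λ ≡ 15.
  x = λ² - 5 - 15 = 225 - 20 ≡ 15; y = λ·(5 - 15) - 4 ≡ 17. → (15, 17)
7Q: (15, 17) + (15, 2): same x and y₁ ≡ -y₂, so the sum is ∞.

O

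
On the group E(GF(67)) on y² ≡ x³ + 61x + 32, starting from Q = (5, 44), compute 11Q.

O

Repeated addition: build up to 11Q.
2Q: tangent at (5, 44): λ = (3·5² + 61)/(2·44) ≡ 2/21. 21⁻¹ ≡ 16 (mod 67), so λ ≡ 2·16 ≡ 32.
  x = λ² - 5 - 5 = 1024 - 10 ≡ 9; y = λ·(5 - 9) - 44 ≡ 29. → (9, 29)
3Q: (9, 29) + (5, 44). λ = (44 - 29)/(5 - 9) ≡ 15/63 mod 67. 63⁻¹ ≡ 50 (mod 67) since 63·50 = 3150 ≡ 1, so λ ≡ 13.
  x = λ² - 9 - 5 = 169 - 14 ≡ 21; y = λ·(9 - 21) - 29 ≡ 16. → (21, 16)
4Q: (21, 16) + (5, 44). λ = (44 - 16)/(5 - 21) ≡ 28/51 mod 67. 51⁻¹ ≡ 46 (mod 67), so λ ≡ 15.
  x = λ² - 21 - 5 = 225 - 26 ≡ 65; y = λ·(21 - 65) - 16 ≡ 61. → (65, 61)
5Q: (65, 61) + (5, 44). λ = (44 - 61)/(5 - 65) ≡ 50/7 mod 67. 7⁻¹ ≡ 48 (mod 67) since 7·48 = 336 ≡ 1, so λ ≡ 55.
  x = λ² - 65 - 5 = 3025 - 70 ≡ 7; y = λ·(65 - 7) - 61 ≡ 47. → (7, 47)
6Q: (7, 47) + (5, 44). λ = (44 - 47)/(5 - 7) ≡ 64/65 mod 67. 65⁻¹ ≡ 33 (mod 67), so λ ≡ 35.
  x = λ² - 7 - 5 = 1225 - 12 ≡ 7; y = λ·(7 - 7) - 47 ≡ 20. → (7, 20)
7Q: (7, 20) + (5, 44). λ = (44 - 20)/(5 - 7) ≡ 24/65 mod 67. 65⁻¹ ≡ 33 (mod 67), so λ ≡ 55.
  x = λ² - 7 - 5 = 3025 - 12 ≡ 65; y = λ·(7 - 65) - 20 ≡ 6. → (65, 6)
8Q: (65, 6) + (5, 44). λ = (44 - 6)/(5 - 65) ≡ 38/7 mod 67. 7⁻¹ ≡ 48 (mod 67), so λ ≡ 15.
  x = λ² - 65 - 5 = 225 - 70 ≡ 21; y = λ·(65 - 21) - 6 ≡ 51. → (21, 51)
9Q: (21, 51) + (5, 44). λ = (44 - 51)/(5 - 21) ≡ 60/51 mod 67. 51⁻¹ ≡ 46 (mod 67) since 51·46 = 2346 ≡ 1, so λ ≡ 13.
  x = λ² - 21 - 5 = 169 - 26 ≡ 9; y = λ·(21 - 9) - 51 ≡ 38. → (9, 38)
10Q: (9, 38) + (5, 44). λ = (44 - 38)/(5 - 9) ≡ 6/63 mod 67. 63⁻¹ ≡ 50 (mod 67) since 63·50 = 3150 ≡ 1, so λ ≡ 32.
  x = λ² - 9 - 5 = 1024 - 14 ≡ 5; y = λ·(9 - 5) - 38 ≡ 23. → (5, 23)
11Q: (5, 23) + (5, 44): same x and y₁ ≡ -y₂, so the sum is O.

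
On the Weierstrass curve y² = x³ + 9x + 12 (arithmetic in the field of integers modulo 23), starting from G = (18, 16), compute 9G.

Double-and-add on 9 = (1001)₂. Start with G = (18, 16) for the leading 1-bit.
double: tangent at (18, 16): λ = (3·18² + 9)/(2·16) ≡ 15/9. 9⁻¹ ≡ 18 (mod 23) since 9·18 = 162 ≡ 1, so λ ≡ 15·18 ≡ 17.
  x = λ² - 18 - 18 = 289 - 36 ≡ 0; y = λ·(18 - 0) - 16 ≡ 14. → (0, 14)
double: tangent at (0, 14): λ = (3·0² + 9)/(2·14) ≡ 9/5. 5⁻¹ ≡ 14 (mod 23) since 5·14 = 70 ≡ 1, so λ ≡ 9·14 ≡ 11.
  x = λ² - 0 - 0 = 121 - 0 ≡ 6; y = λ·(0 - 6) - 14 ≡ 12. → (6, 12)
double: tangent at (6, 12): λ = (3·6² + 9)/(2·12) ≡ 2/1. 1⁻¹ ≡ 1 (mod 23), so λ ≡ 2·1 ≡ 2.
  x = λ² - 6 - 6 = 4 - 12 ≡ 15; y = λ·(6 - 15) - 12 ≡ 16. → (15, 16)
add G: (15, 16) + (18, 16). λ = (16 - 16)/(18 - 15) ≡ 0/3 mod 23. 3⁻¹ ≡ 8 (mod 23), so λ ≡ 0.
  x = λ² - 15 - 18 = 0 - 33 ≡ 13; y = λ·(15 - 13) - 16 ≡ 7. → (13, 7)

(13, 7)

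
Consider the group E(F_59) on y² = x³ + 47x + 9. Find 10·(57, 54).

(1, 36)

Write Q = (57, 54).
Double-and-add on 10 = (1010)₂. Start with Q = (57, 54) for the leading 1-bit.
double: tangent at (57, 54): λ = (3·57² + 47)/(2·54) ≡ 0/49. 49⁻¹ ≡ 53 (mod 59) since 49·53 = 2597 ≡ 1, so λ ≡ 0·53 ≡ 0.
  x = λ² - 57 - 57 = 0 - 114 ≡ 4; y = λ·(57 - 4) - 54 ≡ 5. → (4, 5)
double: tangent at (4, 5): λ = (3·4² + 47)/(2·5) ≡ 36/10. 10⁻¹ ≡ 6 (mod 59) since 10·6 = 60 ≡ 1, so λ ≡ 36·6 ≡ 39.
  x = λ² - 4 - 4 = 1521 - 8 ≡ 38; y = λ·(4 - 38) - 5 ≡ 26. → (38, 26)
add Q: (38, 26) + (57, 54). λ = (54 - 26)/(57 - 38) ≡ 28/19 mod 59. 19⁻¹ ≡ 28 (mod 59), so λ ≡ 17.
  x = λ² - 38 - 57 = 289 - 95 ≡ 17; y = λ·(38 - 17) - 26 ≡ 36. → (17, 36)
double: tangent at (17, 36): λ = (3·17² + 47)/(2·36) ≡ 29/13. 13⁻¹ ≡ 50 (mod 59) since 13·50 = 650 ≡ 1, so λ ≡ 29·50 ≡ 34.
  x = λ² - 17 - 17 = 1156 - 34 ≡ 1; y = λ·(17 - 1) - 36 ≡ 36. → (1, 36)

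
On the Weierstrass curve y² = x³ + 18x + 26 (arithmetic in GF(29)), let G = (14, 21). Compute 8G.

Repeated addition: build up to 8G.
2G: tangent at (14, 21): λ = (3·14² + 18)/(2·21) ≡ 26/13. 13⁻¹ ≡ 9 (mod 29) since 13·9 = 117 ≡ 1, so λ ≡ 26·9 ≡ 2.
  x = λ² - 14 - 14 = 4 - 28 ≡ 5; y = λ·(14 - 5) - 21 ≡ 26. → (5, 26)
3G: (5, 26) + (14, 21). λ = (21 - 26)/(14 - 5) ≡ 24/9 mod 29. 9⁻¹ ≡ 13 (mod 29), so λ ≡ 22.
  x = λ² - 5 - 14 = 484 - 19 ≡ 1; y = λ·(5 - 1) - 26 ≡ 4. → (1, 4)
4G: (1, 4) + (14, 21). λ = (21 - 4)/(14 - 1) ≡ 17/13 mod 29. 13⁻¹ ≡ 9 (mod 29), so λ ≡ 8.
  x = λ² - 1 - 14 = 64 - 15 ≡ 20; y = λ·(1 - 20) - 4 ≡ 18. → (20, 18)
5G: (20, 18) + (14, 21). λ = (21 - 18)/(14 - 20) ≡ 3/23 mod 29. 23⁻¹ ≡ 24 (mod 29) since 23·24 = 552 ≡ 1, so λ ≡ 14.
  x = λ² - 20 - 14 = 196 - 34 ≡ 17; y = λ·(20 - 17) - 18 ≡ 24. → (17, 24)
6G: (17, 24) + (14, 21). λ = (21 - 24)/(14 - 17) ≡ 26/26 mod 29. 26⁻¹ ≡ 19 (mod 29), so λ ≡ 1.
  x = λ² - 17 - 14 = 1 - 31 ≡ 28; y = λ·(17 - 28) - 24 ≡ 23. → (28, 23)
7G: (28, 23) + (14, 21). λ = (21 - 23)/(14 - 28) ≡ 27/15 mod 29. 15⁻¹ ≡ 2 (mod 29) since 15·2 = 30 ≡ 1, so λ ≡ 25.
  x = λ² - 28 - 14 = 625 - 42 ≡ 3; y = λ·(28 - 3) - 23 ≡ 22. → (3, 22)
8G: (3, 22) + (14, 21). λ = (21 - 22)/(14 - 3) ≡ 28/11 mod 29. 11⁻¹ ≡ 8 (mod 29) since 11·8 = 88 ≡ 1, so λ ≡ 21.
  x = λ² - 3 - 14 = 441 - 17 ≡ 18; y = λ·(3 - 18) - 22 ≡ 11. → (18, 11)

(18, 11)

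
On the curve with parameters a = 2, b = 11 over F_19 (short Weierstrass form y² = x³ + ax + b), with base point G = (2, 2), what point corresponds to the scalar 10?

O

Double-and-add on 10 = (1010)₂. Start with G = (2, 2) for the leading 1-bit.
double: tangent at (2, 2): λ = (3·2² + 2)/(2·2) ≡ 14/4. 4⁻¹ ≡ 5 (mod 19), so λ ≡ 14·5 ≡ 13.
  x = λ² - 2 - 2 = 169 - 4 ≡ 13; y = λ·(2 - 13) - 2 ≡ 7. → (13, 7)
double: tangent at (13, 7): λ = (3·13² + 2)/(2·7) ≡ 15/14. 14⁻¹ ≡ 15 (mod 19), so λ ≡ 15·15 ≡ 16.
  x = λ² - 13 - 13 = 256 - 26 ≡ 2; y = λ·(13 - 2) - 7 ≡ 17. → (2, 17)
add G: (2, 17) + (2, 2): same x and y₁ ≡ -y₂, so the sum is the point at infinity.
double: the point at infinity + the point at infinity = the point at infinity (identity).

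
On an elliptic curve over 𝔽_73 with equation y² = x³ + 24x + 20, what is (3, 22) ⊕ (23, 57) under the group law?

(9, 4)

(3, 22) + (23, 57). λ = (57 - 22)/(23 - 3) ≡ 35/20 mod 73. 20⁻¹ ≡ 11 (mod 73) since 20·11 = 220 ≡ 1, so λ ≡ 20.
  x = λ² - 3 - 23 = 400 - 26 ≡ 9; y = λ·(3 - 9) - 22 ≡ 4. → (9, 4)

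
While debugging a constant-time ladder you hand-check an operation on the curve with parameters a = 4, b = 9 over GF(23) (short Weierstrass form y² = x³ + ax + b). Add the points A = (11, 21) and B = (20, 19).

(11, 21) + (20, 19). λ = (19 - 21)/(20 - 11) ≡ 21/9 mod 23. 9⁻¹ ≡ 18 (mod 23), so λ ≡ 10.
  x = λ² - 11 - 20 = 100 - 31 ≡ 0; y = λ·(11 - 0) - 21 ≡ 20. → (0, 20)

(0, 20)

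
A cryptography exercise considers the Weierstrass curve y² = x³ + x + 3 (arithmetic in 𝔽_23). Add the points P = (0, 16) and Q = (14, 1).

(22, 1)

(0, 16) + (14, 1). λ = (1 - 16)/(14 - 0) ≡ 8/14 mod 23. 14⁻¹ ≡ 5 (mod 23), so λ ≡ 17.
  x = λ² - 0 - 14 = 289 - 14 ≡ 22; y = λ·(0 - 22) - 16 ≡ 1. → (22, 1)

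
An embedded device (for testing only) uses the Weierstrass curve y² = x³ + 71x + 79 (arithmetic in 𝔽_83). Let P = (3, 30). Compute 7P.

Repeated addition: build up to 7P.
2P: tangent at (3, 30): λ = (3·3² + 71)/(2·30) ≡ 15/60. 60⁻¹ ≡ 18 (mod 83) since 60·18 = 1080 ≡ 1, so λ ≡ 15·18 ≡ 21.
  x = λ² - 3 - 3 = 441 - 6 ≡ 20; y = λ·(3 - 20) - 30 ≡ 28. → (20, 28)
3P: (20, 28) + (3, 30). λ = (30 - 28)/(3 - 20) ≡ 2/66 mod 83. 66⁻¹ ≡ 39 (mod 83), so λ ≡ 78.
  x = λ² - 20 - 3 = 6084 - 23 ≡ 2; y = λ·(20 - 2) - 28 ≡ 48. → (2, 48)
4P: (2, 48) + (3, 30). λ = (30 - 48)/(3 - 2) ≡ 65/1 mod 83. 1⁻¹ ≡ 1 (mod 83), so λ ≡ 65.
  x = λ² - 2 - 3 = 4225 - 5 ≡ 70; y = λ·(2 - 70) - 48 ≡ 14. → (70, 14)
5P: (70, 14) + (3, 30). λ = (30 - 14)/(3 - 70) ≡ 16/16 mod 83. 16⁻¹ ≡ 26 (mod 83), so λ ≡ 1.
  x = λ² - 70 - 3 = 1 - 73 ≡ 11; y = λ·(70 - 11) - 14 ≡ 45. → (11, 45)
6P: (11, 45) + (3, 30). λ = (30 - 45)/(3 - 11) ≡ 68/75 mod 83. 75⁻¹ ≡ 31 (mod 83) since 75·31 = 2325 ≡ 1, so λ ≡ 33.
  x = λ² - 11 - 3 = 1089 - 14 ≡ 79; y = λ·(11 - 79) - 45 ≡ 35. → (79, 35)
7P: (79, 35) + (3, 30). λ = (30 - 35)/(3 - 79) ≡ 78/7 mod 83. 7⁻¹ ≡ 12 (mod 83) since 7·12 = 84 ≡ 1, so λ ≡ 23.
  x = λ² - 79 - 3 = 529 - 82 ≡ 32; y = λ·(79 - 32) - 35 ≡ 50. → (32, 50)

(32, 50)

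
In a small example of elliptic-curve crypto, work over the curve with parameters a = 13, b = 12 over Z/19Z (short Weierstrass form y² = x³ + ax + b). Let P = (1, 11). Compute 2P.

tangent at (1, 11): λ = (3·1² + 13)/(2·11) ≡ 16/3. 3⁻¹ ≡ 13 (mod 19) since 3·13 = 39 ≡ 1, so λ ≡ 16·13 ≡ 18.
  x = λ² - 1 - 1 = 324 - 2 ≡ 18; y = λ·(1 - 18) - 11 ≡ 6. → (18, 6)

(18, 6)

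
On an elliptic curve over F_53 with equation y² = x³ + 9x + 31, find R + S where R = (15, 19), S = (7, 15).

(15, 19) + (7, 15). λ = (15 - 19)/(7 - 15) ≡ 49/45 mod 53. 45⁻¹ ≡ 33 (mod 53), so λ ≡ 27.
  x = λ² - 15 - 7 = 729 - 22 ≡ 18; y = λ·(15 - 18) - 19 ≡ 6. → (18, 6)

(18, 6)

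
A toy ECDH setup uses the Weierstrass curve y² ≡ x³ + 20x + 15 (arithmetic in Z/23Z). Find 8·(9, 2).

(11, 5)

Write G = (9, 2).
Double-and-add on 8 = (1000)₂. Start with G = (9, 2) for the leading 1-bit.
double: tangent at (9, 2): λ = (3·9² + 20)/(2·2) ≡ 10/4. 4⁻¹ ≡ 6 (mod 23) since 4·6 = 24 ≡ 1, so λ ≡ 10·6 ≡ 14.
  x = λ² - 9 - 9 = 196 - 18 ≡ 17; y = λ·(9 - 17) - 2 ≡ 1. → (17, 1)
double: tangent at (17, 1): λ = (3·17² + 20)/(2·1) ≡ 13/2. 2⁻¹ ≡ 12 (mod 23) since 2·12 = 24 ≡ 1, so λ ≡ 13·12 ≡ 18.
  x = λ² - 17 - 17 = 324 - 34 ≡ 14; y = λ·(17 - 14) - 1 ≡ 7. → (14, 7)
double: tangent at (14, 7): λ = (3·14² + 20)/(2·7) ≡ 10/14. 14⁻¹ ≡ 5 (mod 23) since 14·5 = 70 ≡ 1, so λ ≡ 10·5 ≡ 4.
  x = λ² - 14 - 14 = 16 - 28 ≡ 11; y = λ·(14 - 11) - 7 ≡ 5. → (11, 5)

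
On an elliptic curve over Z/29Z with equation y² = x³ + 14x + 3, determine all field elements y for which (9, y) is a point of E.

x³ + 14x + 3 = 858 ≡ 17 (mod 29).
17 is a non-residue mod 29; no y exists.

none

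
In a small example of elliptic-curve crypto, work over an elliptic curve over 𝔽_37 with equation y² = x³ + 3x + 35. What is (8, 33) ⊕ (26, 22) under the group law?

(8, 33) + (26, 22). λ = (22 - 33)/(26 - 8) ≡ 26/18 mod 37. 18⁻¹ ≡ 35 (mod 37), so λ ≡ 22.
  x = λ² - 8 - 26 = 484 - 34 ≡ 6; y = λ·(8 - 6) - 33 ≡ 11. → (6, 11)

(6, 11)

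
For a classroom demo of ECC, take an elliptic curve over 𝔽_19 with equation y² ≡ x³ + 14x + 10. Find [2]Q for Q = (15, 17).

tangent at (15, 17): λ = (3·15² + 14)/(2·17) ≡ 5/15. 15⁻¹ ≡ 14 (mod 19), so λ ≡ 5·14 ≡ 13.
  x = λ² - 15 - 15 = 169 - 30 ≡ 6; y = λ·(15 - 6) - 17 ≡ 5. → (6, 5)

(6, 5)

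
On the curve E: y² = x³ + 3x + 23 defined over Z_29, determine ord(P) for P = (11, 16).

2P: tangent at (11, 16): λ = (3·11² + 3)/(2·16) ≡ 18/3. 3⁻¹ ≡ 10 (mod 29), so λ ≡ 18·10 ≡ 6.
  x = λ² - 11 - 11 = 36 - 22 ≡ 14; y = λ·(11 - 14) - 16 ≡ 24. → (14, 24)
3P: (14, 24) + (11, 16). λ = (16 - 24)/(11 - 14) ≡ 21/26 mod 29. 26⁻¹ ≡ 19 (mod 29), so λ ≡ 22.
  x = λ² - 14 - 11 = 484 - 25 ≡ 24; y = λ·(14 - 24) - 24 ≡ 17. → (24, 17)
4P: (24, 17) + (11, 16). λ = (16 - 17)/(11 - 24) ≡ 28/16 mod 29. 16⁻¹ ≡ 20 (mod 29) since 16·20 = 320 ≡ 1, so λ ≡ 9.
  x = λ² - 24 - 11 = 81 - 35 ≡ 17; y = λ·(24 - 17) - 17 ≡ 17. → (17, 17)
5P: (17, 17) + (11, 16). λ = (16 - 17)/(11 - 17) ≡ 28/23 mod 29. 23⁻¹ ≡ 24 (mod 29) since 23·24 = 552 ≡ 1, so λ ≡ 5.
  x = λ² - 17 - 11 = 25 - 28 ≡ 26; y = λ·(17 - 26) - 17 ≡ 25. → (26, 25)
6P: (26, 25) + (11, 16). λ = (16 - 25)/(11 - 26) ≡ 20/14 mod 29. 14⁻¹ ≡ 27 (mod 29) since 14·27 = 378 ≡ 1, so λ ≡ 18.
  x = λ² - 26 - 11 = 324 - 37 ≡ 26; y = λ·(26 - 26) - 25 ≡ 4. → (26, 4)
7P: (26, 4) + (11, 16). λ = (16 - 4)/(11 - 26) ≡ 12/14 mod 29. 14⁻¹ ≡ 27 (mod 29) since 14·27 = 378 ≡ 1, so λ ≡ 5.
  x = λ² - 26 - 11 = 25 - 37 ≡ 17; y = λ·(26 - 17) - 4 ≡ 12. → (17, 12)
8P: (17, 12) + (11, 16). λ = (16 - 12)/(11 - 17) ≡ 4/23 mod 29. 23⁻¹ ≡ 24 (mod 29) since 23·24 = 552 ≡ 1, so λ ≡ 9.
  x = λ² - 17 - 11 = 81 - 28 ≡ 24; y = λ·(17 - 24) - 12 ≡ 12. → (24, 12)
9P: (24, 12) + (11, 16). λ = (16 - 12)/(11 - 24) ≡ 4/16 mod 29. 16⁻¹ ≡ 20 (mod 29) since 16·20 = 320 ≡ 1, so λ ≡ 22.
  x = λ² - 24 - 11 = 484 - 35 ≡ 14; y = λ·(24 - 14) - 12 ≡ 5. → (14, 5)
10P: (14, 5) + (11, 16). λ = (16 - 5)/(11 - 14) ≡ 11/26 mod 29. 26⁻¹ ≡ 19 (mod 29), so λ ≡ 6.
  x = λ² - 14 - 11 = 36 - 25 ≡ 11; y = λ·(14 - 11) - 5 ≡ 13. → (11, 13)
11P: (11, 13) + (11, 16): same x and y₁ ≡ -y₂, so the sum is the point at infinity.
11P = the point at infinity, so the order is 11.

11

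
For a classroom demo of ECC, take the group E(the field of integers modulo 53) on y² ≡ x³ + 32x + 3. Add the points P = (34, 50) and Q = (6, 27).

(34, 50) + (6, 27). λ = (27 - 50)/(6 - 34) ≡ 30/25 mod 53. 25⁻¹ ≡ 17 (mod 53), so λ ≡ 33.
  x = λ² - 34 - 6 = 1089 - 40 ≡ 42; y = λ·(34 - 42) - 50 ≡ 4. → (42, 4)

(42, 4)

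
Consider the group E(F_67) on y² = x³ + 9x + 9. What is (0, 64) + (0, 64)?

(19, 65)

tangent at (0, 64): λ = (3·0² + 9)/(2·64) ≡ 9/61. 61⁻¹ ≡ 11 (mod 67), so λ ≡ 9·11 ≡ 32.
  x = λ² - 0 - 0 = 1024 - 0 ≡ 19; y = λ·(0 - 19) - 64 ≡ 65. → (19, 65)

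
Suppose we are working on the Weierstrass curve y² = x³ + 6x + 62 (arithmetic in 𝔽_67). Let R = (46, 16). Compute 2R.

(66, 16)

tangent at (46, 16): λ = (3·46² + 6)/(2·16) ≡ 56/32. 32⁻¹ ≡ 44 (mod 67) since 32·44 = 1408 ≡ 1, so λ ≡ 56·44 ≡ 52.
  x = λ² - 46 - 46 = 2704 - 92 ≡ 66; y = λ·(46 - 66) - 16 ≡ 16. → (66, 16)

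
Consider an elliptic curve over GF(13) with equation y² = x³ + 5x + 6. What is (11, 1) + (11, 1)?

tangent at (11, 1): λ = (3·11² + 5)/(2·1) ≡ 4/2. 2⁻¹ ≡ 7 (mod 13) since 2·7 = 14 ≡ 1, so λ ≡ 4·7 ≡ 2.
  x = λ² - 11 - 11 = 4 - 22 ≡ 8; y = λ·(11 - 8) - 1 ≡ 5. → (8, 5)

(8, 5)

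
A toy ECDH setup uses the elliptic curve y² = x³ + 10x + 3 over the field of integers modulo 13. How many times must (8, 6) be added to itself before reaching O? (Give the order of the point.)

2P: tangent at (8, 6): λ = (3·8² + 10)/(2·6) ≡ 7/12. 12⁻¹ ≡ 12 (mod 13), so λ ≡ 7·12 ≡ 6.
  x = λ² - 8 - 8 = 36 - 16 ≡ 7; y = λ·(8 - 7) - 6 ≡ 0. → (7, 0)
3P: (7, 0) + (8, 6). λ = (6 - 0)/(8 - 7) ≡ 6/1 mod 13. 1⁻¹ ≡ 1 (mod 13) since 1·1 = 1 ≡ 1, so λ ≡ 6.
  x = λ² - 7 - 8 = 36 - 15 ≡ 8; y = λ·(7 - 8) - 0 ≡ 7. → (8, 7)
4P: (8, 7) + (8, 6): same x and y₁ ≡ -y₂, so the sum is O.
4P = O, so the order is 4.

4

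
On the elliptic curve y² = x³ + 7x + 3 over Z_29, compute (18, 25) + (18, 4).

The two points share x = 18 and their y-coordinates satisfy 25 + 4 ≡ 0 (mod 29), so they are inverses. Their sum is O.

O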